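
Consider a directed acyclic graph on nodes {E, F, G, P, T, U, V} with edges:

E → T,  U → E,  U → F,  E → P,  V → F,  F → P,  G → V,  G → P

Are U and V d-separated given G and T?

There are 4 undirected paths between U and V; checking each against the conditioning set {G, T}:
  1. U → F → P ← G → V — F:chain[open]; P:collider[blocks]; G:fork[blocks] ⇒ blocked
  2. U → F ← V — F:collider[blocks] ⇒ blocked
  3. U → E → P ← F ← V — E:chain[open]; P:collider[blocks]; F:chain[open] ⇒ blocked
  4. U → E → P ← G → V — E:chain[open]; P:collider[blocks]; G:fork[blocks] ⇒ blocked
Since every path is blocked, d-separation holds.

Yes — U and V are d-separated given {G, T}.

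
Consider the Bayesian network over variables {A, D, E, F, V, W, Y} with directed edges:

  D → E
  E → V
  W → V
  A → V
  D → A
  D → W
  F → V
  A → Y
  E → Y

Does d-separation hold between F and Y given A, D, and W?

Yes

6 paths connect F and Y; each must be blocked for d-separation to hold:
Path 1: F → V ← W ← D → E → Y
  V is a collider here and neither V nor any of its descendants is conditioned on, so the collider stays closed — the path is blocked at V.
Path 2: F → V ← W ← D → A → Y
  V is a collider here and neither V nor any of its descendants is conditioned on, so the collider stays closed — the path is blocked at V.
Path 3: F → V ← E → Y
  V is a collider here and neither V nor any of its descendants is conditioned on, so the collider stays closed — the path is blocked at V.
Path 4: F → V ← E ← D → A → Y
  V is a collider here and neither V nor any of its descendants is conditioned on, so the collider stays closed — the path is blocked at V.
Path 5: F → V ← A → Y
  V is a collider here and neither V nor any of its descendants is conditioned on, so the collider stays closed — the path is blocked at V.
Path 6: F → V ← A ← D → E → Y
  V is a collider here and neither V nor any of its descendants is conditioned on, so the collider stays closed — the path is blocked at V.
Since every path is blocked, d-separation holds.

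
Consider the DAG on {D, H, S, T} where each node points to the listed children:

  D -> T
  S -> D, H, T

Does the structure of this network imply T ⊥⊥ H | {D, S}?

2 paths connect T and H; each must be blocked for d-separation to hold:
Path 1: T ← D ← S → H
  D is a chain here and D is conditioned on, so the path is blocked at D.
Path 2: T ← S → H
  S is a fork here and S is conditioned on, so the path is blocked at S.
All paths are blocked; T ⊥ H | {D, S} holds.

Yes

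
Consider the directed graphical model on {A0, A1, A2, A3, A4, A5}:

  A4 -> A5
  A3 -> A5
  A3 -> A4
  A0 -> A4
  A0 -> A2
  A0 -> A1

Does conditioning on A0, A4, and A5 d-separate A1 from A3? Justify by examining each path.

Yes — A1 and A3 are d-separated given {A0, A4, A5}.

There are 2 undirected paths between A1 and A3; checking each against the conditioning set {A0, A4, A5}:
Path 1: A1 ← A0 → A4 ← A3
  A0 is a fork here and A0 is conditioned on, so the path is blocked at A0.
Path 2: A1 ← A0 → A4 → A5 ← A3
  A0 is a fork here and A0 is conditioned on, so the path is blocked at A0.
Since every path is blocked, d-separation holds.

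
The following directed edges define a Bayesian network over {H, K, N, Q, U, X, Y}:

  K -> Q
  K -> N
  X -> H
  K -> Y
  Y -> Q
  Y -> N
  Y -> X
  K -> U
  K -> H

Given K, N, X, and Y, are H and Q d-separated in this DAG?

Yes

Enumerating the 6 paths from H to Q and testing each for blocking by {K, N, X, Y}:
Path 1: H ← X ← Y → N ← K → Q
  X is a chain here and X is conditioned on, so the path is blocked at X.
Path 2: H ← X ← Y → Q
  X is a chain here and X is conditioned on, so the path is blocked at X.
Path 3: H ← X ← Y ← K → Q
  X is a chain here and X is conditioned on, so the path is blocked at X.
Path 4: H ← K → N ← Y → Q
  K is a fork here and K is conditioned on, so the path is blocked at K.
Path 5: H ← K → Y → Q
  K is a fork here and K is conditioned on, so the path is blocked at K.
Path 6: H ← K → Q
  K is a fork here and K is conditioned on, so the path is blocked at K.
Every path is blocked, so H and Q are d-separated given {K, N, X, Y}.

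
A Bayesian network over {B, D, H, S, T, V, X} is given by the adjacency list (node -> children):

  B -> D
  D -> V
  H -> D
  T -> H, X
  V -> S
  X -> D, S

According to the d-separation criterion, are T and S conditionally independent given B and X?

We examine all 4 paths between T and S:
Path 1: T → H → D → V → S
  H is a chain and H is not conditioned on; D is a chain and D is not conditioned on; V is a chain and V is not conditioned on — no node blocks this path, so it is active.
Path 2: T → H → D ← X → S
  D is a collider here and neither D nor any of its descendants is conditioned on, so the collider stays closed — the path is blocked at D.
Path 3: T → X → D → V → S
  X is a chain here and X is conditioned on, so the path is blocked at X.
Path 4: T → X → S
  X is a chain here and X is conditioned on, so the path is blocked at X.
At least one path is unblocked, so d-separation fails.

No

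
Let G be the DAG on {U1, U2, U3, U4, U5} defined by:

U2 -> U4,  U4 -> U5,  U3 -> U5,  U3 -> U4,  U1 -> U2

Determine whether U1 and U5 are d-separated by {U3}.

No — U1 and U5 are not d-separated given {U3}.

There are 2 undirected paths between U1 and U5; checking each against the conditioning set {U3}:
  1. U1 → U2 → U4 ← U3 → U5 — U2:chain[open]; U4:collider[blocks]; U3:fork[blocks] ⇒ blocked
  2. U1 → U2 → U4 → U5 — U2:chain[open]; U4:chain[open] ⇒ active
Because an active path exists, U1 and U5 are not d-separated.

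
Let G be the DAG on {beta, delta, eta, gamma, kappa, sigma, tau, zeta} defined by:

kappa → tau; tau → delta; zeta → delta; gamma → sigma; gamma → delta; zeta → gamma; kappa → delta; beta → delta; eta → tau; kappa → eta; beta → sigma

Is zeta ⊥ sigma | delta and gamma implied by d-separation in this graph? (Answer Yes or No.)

No

We examine all 4 paths between zeta and sigma:
Path 1: zeta → gamma → delta ← beta → sigma
  gamma is a chain here and gamma is conditioned on, so the path is blocked at gamma.
Path 2: zeta → gamma → sigma
  gamma is a chain here and gamma is conditioned on, so the path is blocked at gamma.
Path 3: zeta → delta ← beta → sigma
  delta is a collider and delta is conditioned on, which opens it; beta is a fork and beta is not conditioned on — no node blocks this path, so it is active.
Path 4: zeta → delta ← gamma → sigma
  gamma is a fork here and gamma is conditioned on, so the path is blocked at gamma.
At least one path is unblocked, so d-separation fails.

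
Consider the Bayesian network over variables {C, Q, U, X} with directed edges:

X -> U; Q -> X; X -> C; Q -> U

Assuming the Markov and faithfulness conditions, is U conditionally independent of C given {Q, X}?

Yes — U and C are d-separated given {Q, X}.

Enumerating the 2 paths from U to C and testing each for blocking by {Q, X}:
Path 1: U ← Q → X → C
  Q is a fork here and Q is conditioned on, so the path is blocked at Q.
Path 2: U ← X → C
  X is a fork here and X is conditioned on, so the path is blocked at X.
Every path is blocked, so U and C are d-separated given {Q, X}.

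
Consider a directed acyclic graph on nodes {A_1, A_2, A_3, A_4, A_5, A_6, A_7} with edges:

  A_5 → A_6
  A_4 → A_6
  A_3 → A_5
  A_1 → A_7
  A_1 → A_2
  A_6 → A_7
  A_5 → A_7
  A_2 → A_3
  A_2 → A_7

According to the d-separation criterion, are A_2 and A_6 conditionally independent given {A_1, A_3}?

There are 6 undirected paths between A_2 and A_6; checking each against the conditioning set {A_1, A_3}:
Path 1: A_2 ← A_1 → A_7 ← A_6
  A_1 is a fork here and A_1 is conditioned on, so the path is blocked at A_1.
Path 2: A_2 ← A_1 → A_7 ← A_5 → A_6
  A_1 is a fork here and A_1 is conditioned on, so the path is blocked at A_1.
Path 3: A_2 → A_3 → A_5 → A_6
  A_3 is a chain here and A_3 is conditioned on, so the path is blocked at A_3.
Path 4: A_2 → A_3 → A_5 → A_7 ← A_6
  A_3 is a chain here and A_3 is conditioned on, so the path is blocked at A_3.
Path 5: A_2 → A_7 ← A_6
  A_7 is a collider here and neither A_7 nor any of its descendants is conditioned on, so the collider stays closed — the path is blocked at A_7.
Path 6: A_2 → A_7 ← A_5 → A_6
  A_7 is a collider here and neither A_7 nor any of its descendants is conditioned on, so the collider stays closed — the path is blocked at A_7.
Every path is blocked, so A_2 and A_6 are d-separated given {A_1, A_3}.

Yes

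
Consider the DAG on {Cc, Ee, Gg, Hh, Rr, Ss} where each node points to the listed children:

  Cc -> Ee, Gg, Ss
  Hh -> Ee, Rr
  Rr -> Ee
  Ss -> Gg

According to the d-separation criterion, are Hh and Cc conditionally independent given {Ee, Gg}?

No

We examine all 2 paths between Hh and Cc:
  1. Hh → Ee ← Cc — Ee:collider[open] ⇒ active
  2. Hh → Rr → Ee ← Cc — Rr:chain[open]; Ee:collider[open] ⇒ active
At least one path is unblocked, so d-separation fails.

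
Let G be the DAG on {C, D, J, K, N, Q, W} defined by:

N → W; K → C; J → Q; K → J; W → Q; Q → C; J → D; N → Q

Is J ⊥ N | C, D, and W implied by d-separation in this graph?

Enumerating the 4 paths from J to N and testing each for blocking by {C, D, W}:
  1. J → Q ← W ← N — Q:collider[open]; W:chain[blocks] ⇒ blocked
  2. J → Q ← N — Q:collider[open] ⇒ active
  3. J ← K → C ← Q ← W ← N — K:fork[open]; C:collider[open]; Q:chain[open]; W:chain[blocks] ⇒ blocked
  4. J ← K → C ← Q ← N — K:fork[open]; C:collider[open]; Q:chain[open] ⇒ active
At least one path is unblocked, so d-separation fails.

No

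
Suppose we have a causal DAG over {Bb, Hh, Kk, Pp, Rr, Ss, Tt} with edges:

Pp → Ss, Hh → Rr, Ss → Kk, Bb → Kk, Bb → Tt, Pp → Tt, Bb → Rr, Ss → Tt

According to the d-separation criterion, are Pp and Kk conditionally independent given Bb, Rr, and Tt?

No

Enumerating the 4 paths from Pp to Kk and testing each for blocking by {Bb, Rr, Tt}:
  1. Pp → Tt ← Ss → Kk — Tt:collider[open]; Ss:fork[open] ⇒ active
  2. Pp → Tt ← Bb → Kk — Tt:collider[open]; Bb:fork[blocks] ⇒ blocked
  3. Pp → Ss → Tt ← Bb → Kk — Ss:chain[open]; Tt:collider[open]; Bb:fork[blocks] ⇒ blocked
  4. Pp → Ss → Kk — Ss:chain[open] ⇒ active
At least one path is unblocked, so d-separation fails.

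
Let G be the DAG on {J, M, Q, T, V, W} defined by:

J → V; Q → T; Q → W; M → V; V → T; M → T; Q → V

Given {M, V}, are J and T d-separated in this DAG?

No — J and T are not d-separated given {M, V}.

Enumerating the 3 paths from J to T and testing each for blocking by {M, V}:
  1. J → V ← M → T — V:collider[open]; M:fork[blocks] ⇒ blocked
  2. J → V ← Q → T — V:collider[open]; Q:fork[open] ⇒ active
  3. J → V → T — V:chain[blocks] ⇒ blocked
At least one path is unblocked, so d-separation fails.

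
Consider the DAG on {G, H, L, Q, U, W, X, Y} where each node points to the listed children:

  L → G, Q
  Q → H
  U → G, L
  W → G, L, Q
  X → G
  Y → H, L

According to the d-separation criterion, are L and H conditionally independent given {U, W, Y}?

There are 5 undirected paths between L and H; checking each against the conditioning set {U, W, Y}:
Path 1: L ← U → G ← W → Q → H
  U is a fork here and U is conditioned on, so the path is blocked at U.
Path 2: L → Q → H
  Q is a chain and Q is not conditioned on — no node blocks this path, so it is active.
Path 3: L ← Y → H
  Y is a fork here and Y is conditioned on, so the path is blocked at Y.
Path 4: L → G ← W → Q → H
  G is a collider here and neither G nor any of its descendants is conditioned on, so the collider stays closed — the path is blocked at G.
Path 5: L ← W → Q → H
  W is a fork here and W is conditioned on, so the path is blocked at W.
Because an active path exists, L and H are not d-separated.

No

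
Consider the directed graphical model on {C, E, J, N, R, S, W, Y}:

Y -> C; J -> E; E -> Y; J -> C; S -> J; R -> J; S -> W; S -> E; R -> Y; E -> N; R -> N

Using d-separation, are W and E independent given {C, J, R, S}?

We examine all 6 paths between W and E:
Path 1: W ← S → J ← R → N ← E
  S is a fork here and S is conditioned on, so the path is blocked at S.
Path 2: W ← S → J ← R → Y ← E
  S is a fork here and S is conditioned on, so the path is blocked at S.
Path 3: W ← S → J → E
  S is a fork here and S is conditioned on, so the path is blocked at S.
Path 4: W ← S → J → C ← Y ← R → N ← E
  S is a fork here and S is conditioned on, so the path is blocked at S.
Path 5: W ← S → J → C ← Y ← E
  S is a fork here and S is conditioned on, so the path is blocked at S.
Path 6: W ← S → E
  S is a fork here and S is conditioned on, so the path is blocked at S.
All paths are blocked; W ⊥ E | {C, J, R, S} holds.

Yes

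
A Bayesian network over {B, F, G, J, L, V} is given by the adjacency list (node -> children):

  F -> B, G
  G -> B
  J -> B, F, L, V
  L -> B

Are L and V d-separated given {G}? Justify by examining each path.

No

There are 4 undirected paths between L and V; checking each against the conditioning set {G}:
Path 1: L ← J → V
  J is a fork and J is not conditioned on — no node blocks this path, so it is active.
Path 2: L → B ← F ← J → V
  B is a collider here and neither B nor any of its descendants is conditioned on, so the collider stays closed — the path is blocked at B.
Path 3: L → B ← J → V
  B is a collider here and neither B nor any of its descendants is conditioned on, so the collider stays closed — the path is blocked at B.
Path 4: L → B ← G ← F ← J → V
  B is a collider here and neither B nor any of its descendants is conditioned on, so the collider stays closed — the path is blocked at B.
At least one path is unblocked, so d-separation fails.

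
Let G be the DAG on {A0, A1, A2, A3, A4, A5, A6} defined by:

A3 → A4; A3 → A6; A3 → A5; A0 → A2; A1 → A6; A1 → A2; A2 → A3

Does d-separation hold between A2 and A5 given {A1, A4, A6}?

No

Enumerating the 2 paths from A2 to A5 and testing each for blocking by {A1, A4, A6}:
Path 1: A2 → A3 → A5
  A3 is a chain and A3 is not conditioned on — no node blocks this path, so it is active.
Path 2: A2 ← A1 → A6 ← A3 → A5
  A1 is a fork here and A1 is conditioned on, so the path is blocked at A1.
Because an active path exists, A2 and A5 are not d-separated.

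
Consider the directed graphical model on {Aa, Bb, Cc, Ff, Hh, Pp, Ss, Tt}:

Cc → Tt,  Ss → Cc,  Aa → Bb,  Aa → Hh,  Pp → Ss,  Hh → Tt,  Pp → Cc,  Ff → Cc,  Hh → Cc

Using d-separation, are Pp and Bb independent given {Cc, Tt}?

4 paths connect Pp and Bb; each must be blocked for d-separation to hold:
  1. Pp → Ss → Cc → Tt ← Hh ← Aa → Bb — Ss:chain[open]; Cc:chain[blocks]; Tt:collider[open]; Hh:chain[open]; Aa:fork[open] ⇒ blocked
  2. Pp → Ss → Cc ← Hh ← Aa → Bb — Ss:chain[open]; Cc:collider[open]; Hh:chain[open]; Aa:fork[open] ⇒ active
  3. Pp → Cc → Tt ← Hh ← Aa → Bb — Cc:chain[blocks]; Tt:collider[open]; Hh:chain[open]; Aa:fork[open] ⇒ blocked
  4. Pp → Cc ← Hh ← Aa → Bb — Cc:collider[open]; Hh:chain[open]; Aa:fork[open] ⇒ active
Since the path Pp → Ss → Cc ← Hh ← Aa → Bb is active, Pp and Bb are not d-separated given {Cc, Tt}.

No — Pp and Bb are not d-separated given {Cc, Tt}.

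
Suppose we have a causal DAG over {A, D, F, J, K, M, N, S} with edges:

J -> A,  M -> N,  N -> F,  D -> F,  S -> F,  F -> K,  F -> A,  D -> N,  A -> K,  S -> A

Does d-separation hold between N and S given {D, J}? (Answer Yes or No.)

Enumerating the 6 paths from N to S and testing each for blocking by {D, J}:
  1. N → F → A ← S — F:chain[open]; A:collider[blocks] ⇒ blocked
  2. N → F ← S — F:collider[blocks] ⇒ blocked
  3. N → F → K ← A ← S — F:chain[open]; K:collider[blocks]; A:chain[open] ⇒ blocked
  4. N ← D → F → A ← S — D:fork[blocks]; F:chain[open]; A:collider[blocks] ⇒ blocked
  5. N ← D → F ← S — D:fork[blocks]; F:collider[blocks] ⇒ blocked
  6. N ← D → F → K ← A ← S — D:fork[blocks]; F:chain[open]; K:collider[blocks]; A:chain[open] ⇒ blocked
All paths are blocked; N ⊥ S | {D, J} holds.

Yes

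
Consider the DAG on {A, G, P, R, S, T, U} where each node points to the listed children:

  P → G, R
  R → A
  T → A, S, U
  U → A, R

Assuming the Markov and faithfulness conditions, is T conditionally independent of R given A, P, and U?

No

4 paths connect T and R; each must be blocked for d-separation to hold:
Path 1: T → U → R
  U is a chain here and U is conditioned on, so the path is blocked at U.
Path 2: T → U → A ← R
  U is a chain here and U is conditioned on, so the path is blocked at U.
Path 3: T → A ← R
  A is a collider and A is conditioned on, which opens it — no node blocks this path, so it is active.
Path 4: T → A ← U → R
  U is a fork here and U is conditioned on, so the path is blocked at U.
At least one path is unblocked, so d-separation fails.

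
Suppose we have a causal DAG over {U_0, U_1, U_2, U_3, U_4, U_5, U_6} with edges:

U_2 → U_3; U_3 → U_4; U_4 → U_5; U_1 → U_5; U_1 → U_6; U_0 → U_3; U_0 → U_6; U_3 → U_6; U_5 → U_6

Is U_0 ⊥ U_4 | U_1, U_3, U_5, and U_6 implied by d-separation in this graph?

6 paths connect U_0 and U_4; each must be blocked for d-separation to hold:
Path 1: U_0 → U_6 ← U_1 → U_5 ← U_4
  U_1 is a fork here and U_1 is conditioned on, so the path is blocked at U_1.
Path 2: U_0 → U_6 ← U_3 → U_4
  U_3 is a fork here and U_3 is conditioned on, so the path is blocked at U_3.
Path 3: U_0 → U_6 ← U_5 ← U_4
  U_5 is a chain here and U_5 is conditioned on, so the path is blocked at U_5.
Path 4: U_0 → U_3 → U_4
  U_3 is a chain here and U_3 is conditioned on, so the path is blocked at U_3.
Path 5: U_0 → U_3 → U_6 ← U_1 → U_5 ← U_4
  U_3 is a chain here and U_3 is conditioned on, so the path is blocked at U_3.
Path 6: U_0 → U_3 → U_6 ← U_5 ← U_4
  U_3 is a chain here and U_3 is conditioned on, so the path is blocked at U_3.
Since every path is blocked, d-separation holds.

Yes — U_0 and U_4 are d-separated given {U_1, U_3, U_5, U_6}.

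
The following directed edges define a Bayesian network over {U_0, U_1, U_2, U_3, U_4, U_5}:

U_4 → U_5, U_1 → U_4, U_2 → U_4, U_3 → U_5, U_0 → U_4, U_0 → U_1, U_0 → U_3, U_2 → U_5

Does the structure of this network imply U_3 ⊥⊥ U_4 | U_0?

We examine all 4 paths between U_3 and U_4:
  1. U_3 ← U_0 → U_1 → U_4 — U_0:fork[blocks]; U_1:chain[open] ⇒ blocked
  2. U_3 ← U_0 → U_4 — U_0:fork[blocks] ⇒ blocked
  3. U_3 → U_5 ← U_4 — U_5:collider[blocks] ⇒ blocked
  4. U_3 → U_5 ← U_2 → U_4 — U_5:collider[blocks]; U_2:fork[open] ⇒ blocked
All paths are blocked; U_3 ⊥ U_4 | {U_0} holds.

Yes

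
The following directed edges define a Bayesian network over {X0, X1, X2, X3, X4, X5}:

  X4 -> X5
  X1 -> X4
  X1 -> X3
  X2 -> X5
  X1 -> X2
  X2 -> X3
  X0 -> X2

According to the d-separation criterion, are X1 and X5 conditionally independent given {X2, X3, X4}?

3 paths connect X1 and X5; each must be blocked for d-separation to hold:
  1. X1 → X4 → X5 — X4:chain[blocks] ⇒ blocked
  2. X1 → X2 → X5 — X2:chain[blocks] ⇒ blocked
  3. X1 → X3 ← X2 → X5 — X3:collider[open]; X2:fork[blocks] ⇒ blocked
Since every path is blocked, d-separation holds.

Yes — X1 and X5 are d-separated given {X2, X3, X4}.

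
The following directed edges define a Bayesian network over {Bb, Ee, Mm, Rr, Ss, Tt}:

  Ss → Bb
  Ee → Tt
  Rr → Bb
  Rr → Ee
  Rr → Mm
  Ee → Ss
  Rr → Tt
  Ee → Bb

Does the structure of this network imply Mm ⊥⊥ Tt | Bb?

No

There are 4 undirected paths between Mm and Tt; checking each against the conditioning set {Bb}:
Path 1: Mm ← Rr → Tt
  Rr is a fork and Rr is not conditioned on — no node blocks this path, so it is active.
Path 2: Mm ← Rr → Ee → Tt
  Rr is a fork and Rr is not conditioned on; Ee is a chain and Ee is not conditioned on — no node blocks this path, so it is active.
Path 3: Mm ← Rr → Bb ← Ss ← Ee → Tt
  Rr is a fork and Rr is not conditioned on; Bb is a collider and Bb is conditioned on, which opens it; Ss is a chain and Ss is not conditioned on; Ee is a fork and Ee is not conditioned on — no node blocks this path, so it is active.
Path 4: Mm ← Rr → Bb ← Ee → Tt
  Rr is a fork and Rr is not conditioned on; Bb is a collider and Bb is conditioned on, which opens it; Ee is a fork and Ee is not conditioned on — no node blocks this path, so it is active.
Since the path Mm ← Rr → Tt is active, Mm and Tt are not d-separated given {Bb}.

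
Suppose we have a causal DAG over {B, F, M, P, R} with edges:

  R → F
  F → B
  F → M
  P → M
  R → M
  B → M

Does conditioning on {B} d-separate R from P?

There are 3 undirected paths between R and P; checking each against the conditioning set {B}:
Path 1: R → F → B → M ← P
  B is a chain here and B is conditioned on, so the path is blocked at B.
Path 2: R → F → M ← P
  M is a collider here and neither M nor any of its descendants is conditioned on, so the collider stays closed — the path is blocked at M.
Path 3: R → M ← P
  M is a collider here and neither M nor any of its descendants is conditioned on, so the collider stays closed — the path is blocked at M.
Every path is blocked, so R and P are d-separated given {B}.

Yes — R and P are d-separated given {B}.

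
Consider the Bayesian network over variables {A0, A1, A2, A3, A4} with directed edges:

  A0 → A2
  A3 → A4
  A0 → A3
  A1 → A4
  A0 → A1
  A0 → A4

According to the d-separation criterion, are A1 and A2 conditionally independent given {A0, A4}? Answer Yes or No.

3 paths connect A1 and A2; each must be blocked for d-separation to hold:
Path 1: A1 → A4 ← A3 ← A0 → A2
  A0 is a fork here and A0 is conditioned on, so the path is blocked at A0.
Path 2: A1 → A4 ← A0 → A2
  A0 is a fork here and A0 is conditioned on, so the path is blocked at A0.
Path 3: A1 ← A0 → A2
  A0 is a fork here and A0 is conditioned on, so the path is blocked at A0.
Every path is blocked, so A1 and A2 are d-separated given {A0, A4}.

Yes — A1 and A2 are d-separated given {A0, A4}.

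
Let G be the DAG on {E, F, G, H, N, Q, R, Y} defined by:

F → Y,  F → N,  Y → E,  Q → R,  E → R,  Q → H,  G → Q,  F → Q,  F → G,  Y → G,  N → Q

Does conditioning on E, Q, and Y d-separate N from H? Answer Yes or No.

6 paths connect N and H; each must be blocked for d-separation to hold:
Path 1: N ← F → Y → E → R ← Q → H
  Y is a chain here and Y is conditioned on, so the path is blocked at Y.
Path 2: N ← F → Y → G → Q → H
  Y is a chain here and Y is conditioned on, so the path is blocked at Y.
Path 3: N ← F → Q → H
  Q is a chain here and Q is conditioned on, so the path is blocked at Q.
Path 4: N ← F → G ← Y → E → R ← Q → H
  Y is a fork here and Y is conditioned on, so the path is blocked at Y.
Path 5: N ← F → G → Q → H
  Q is a chain here and Q is conditioned on, so the path is blocked at Q.
Path 6: N → Q → H
  Q is a chain here and Q is conditioned on, so the path is blocked at Q.
All paths are blocked; N ⊥ H | {E, Q, Y} holds.

Yes — N and H are d-separated given {E, Q, Y}.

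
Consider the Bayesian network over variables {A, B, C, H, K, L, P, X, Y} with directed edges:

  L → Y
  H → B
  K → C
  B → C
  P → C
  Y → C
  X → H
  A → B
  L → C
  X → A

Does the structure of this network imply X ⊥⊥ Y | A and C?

4 paths connect X and Y; each must be blocked for d-separation to hold:
Path 1: X → A → B → C ← Y
  A is a chain here and A is conditioned on, so the path is blocked at A.
Path 2: X → A → B → C ← L → Y
  A is a chain here and A is conditioned on, so the path is blocked at A.
Path 3: X → H → B → C ← Y
  H is a chain and H is not conditioned on; B is a chain and B is not conditioned on; C is a collider and C is conditioned on, which opens it — no node blocks this path, so it is active.
Path 4: X → H → B → C ← L → Y
  H is a chain and H is not conditioned on; B is a chain and B is not conditioned on; C is a collider and C is conditioned on, which opens it; L is a fork and L is not conditioned on — no node blocks this path, so it is active.
At least one path is unblocked, so d-separation fails.

No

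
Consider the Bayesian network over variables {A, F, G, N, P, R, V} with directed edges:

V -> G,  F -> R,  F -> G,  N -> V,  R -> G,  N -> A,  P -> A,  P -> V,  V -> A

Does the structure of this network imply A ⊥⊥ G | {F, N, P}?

We examine all 3 paths between A and G:
Path 1: A ← N → V → G
  N is a fork here and N is conditioned on, so the path is blocked at N.
Path 2: A ← P → V → G
  P is a fork here and P is conditioned on, so the path is blocked at P.
Path 3: A ← V → G
  V is a fork and V is not conditioned on — no node blocks this path, so it is active.
Since the path A ← V → G is active, A and G are not d-separated given {F, N, P}.

No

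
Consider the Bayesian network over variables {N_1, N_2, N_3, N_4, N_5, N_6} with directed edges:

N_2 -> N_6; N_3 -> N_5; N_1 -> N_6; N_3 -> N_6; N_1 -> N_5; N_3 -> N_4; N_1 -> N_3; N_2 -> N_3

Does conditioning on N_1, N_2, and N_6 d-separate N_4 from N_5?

No

There are 4 undirected paths between N_4 and N_5; checking each against the conditioning set {N_1, N_2, N_6}:
Path 1: N_4 ← N_3 → N_5
  N_3 is a fork and N_3 is not conditioned on — no node blocks this path, so it is active.
Path 2: N_4 ← N_3 ← N_2 → N_6 ← N_1 → N_5
  N_2 is a fork here and N_2 is conditioned on, so the path is blocked at N_2.
Path 3: N_4 ← N_3 ← N_1 → N_5
  N_1 is a fork here and N_1 is conditioned on, so the path is blocked at N_1.
Path 4: N_4 ← N_3 → N_6 ← N_1 → N_5
  N_1 is a fork here and N_1 is conditioned on, so the path is blocked at N_1.
Because an active path exists, N_4 and N_5 are not d-separated.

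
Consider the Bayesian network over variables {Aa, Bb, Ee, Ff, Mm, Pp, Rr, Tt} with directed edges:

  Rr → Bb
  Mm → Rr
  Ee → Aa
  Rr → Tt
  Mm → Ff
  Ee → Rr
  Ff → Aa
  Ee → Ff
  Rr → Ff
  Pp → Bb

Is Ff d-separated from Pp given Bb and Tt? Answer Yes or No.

No — Ff and Pp are not d-separated given {Bb, Tt}.

Enumerating the 4 paths from Ff to Pp and testing each for blocking by {Bb, Tt}:
  1. Ff → Aa ← Ee → Rr → Bb ← Pp — Aa:collider[blocks]; Ee:fork[open]; Rr:chain[open]; Bb:collider[open] ⇒ blocked
  2. Ff ← Ee → Rr → Bb ← Pp — Ee:fork[open]; Rr:chain[open]; Bb:collider[open] ⇒ active
  3. Ff ← Mm → Rr → Bb ← Pp — Mm:fork[open]; Rr:chain[open]; Bb:collider[open] ⇒ active
  4. Ff ← Rr → Bb ← Pp — Rr:fork[open]; Bb:collider[open] ⇒ active
Since the path Ff ← Ee → Rr → Bb ← Pp is active, Ff and Pp are not d-separated given {Bb, Tt}.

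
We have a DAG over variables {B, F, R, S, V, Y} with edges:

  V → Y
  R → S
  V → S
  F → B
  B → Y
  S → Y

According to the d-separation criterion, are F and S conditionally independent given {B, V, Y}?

Yes

There are 2 undirected paths between F and S; checking each against the conditioning set {B, V, Y}:
  1. F → B → Y ← S — B:chain[blocks]; Y:collider[open] ⇒ blocked
  2. F → B → Y ← V → S — B:chain[blocks]; Y:collider[open]; V:fork[blocks] ⇒ blocked
All paths are blocked; F ⊥ S | {B, V, Y} holds.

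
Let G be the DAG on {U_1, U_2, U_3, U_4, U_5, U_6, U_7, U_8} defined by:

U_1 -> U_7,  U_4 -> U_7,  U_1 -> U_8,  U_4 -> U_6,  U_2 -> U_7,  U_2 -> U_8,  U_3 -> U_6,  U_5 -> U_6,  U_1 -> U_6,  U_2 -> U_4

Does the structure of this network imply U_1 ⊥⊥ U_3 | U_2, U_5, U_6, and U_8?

5 paths connect U_1 and U_3; each must be blocked for d-separation to hold:
  1. U_1 → U_8 ← U_2 → U_4 → U_6 ← U_3 — U_8:collider[open]; U_2:fork[blocks]; U_4:chain[open]; U_6:collider[open] ⇒ blocked
  2. U_1 → U_8 ← U_2 → U_7 ← U_4 → U_6 ← U_3 — U_8:collider[open]; U_2:fork[blocks]; U_7:collider[blocks]; U_4:fork[open]; U_6:collider[open] ⇒ blocked
  3. U_1 → U_6 ← U_3 — U_6:collider[open] ⇒ active
  4. U_1 → U_7 ← U_2 → U_4 → U_6 ← U_3 — U_7:collider[blocks]; U_2:fork[blocks]; U_4:chain[open]; U_6:collider[open] ⇒ blocked
  5. U_1 → U_7 ← U_4 → U_6 ← U_3 — U_7:collider[blocks]; U_4:fork[open]; U_6:collider[open] ⇒ blocked
Since the path U_1 → U_6 ← U_3 is active, U_1 and U_3 are not d-separated given {U_2, U_5, U_6, U_8}.

No — U_1 and U_3 are not d-separated given {U_2, U_5, U_6, U_8}.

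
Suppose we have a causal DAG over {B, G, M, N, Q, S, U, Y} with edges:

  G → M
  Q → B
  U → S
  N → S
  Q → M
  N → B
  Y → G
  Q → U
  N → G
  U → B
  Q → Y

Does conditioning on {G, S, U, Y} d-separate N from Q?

There are 6 undirected paths between N and Q; checking each against the conditioning set {G, S, U, Y}:
  1. N → B ← Q — B:collider[blocks] ⇒ blocked
  2. N → B ← U ← Q — B:collider[blocks]; U:chain[blocks] ⇒ blocked
  3. N → G → M ← Q — G:chain[blocks]; M:collider[blocks] ⇒ blocked
  4. N → G ← Y ← Q — G:collider[open]; Y:chain[blocks] ⇒ blocked
  5. N → S ← U → B ← Q — S:collider[open]; U:fork[blocks]; B:collider[blocks] ⇒ blocked
  6. N → S ← U ← Q — S:collider[open]; U:chain[blocks] ⇒ blocked
All paths are blocked; N ⊥ Q | {G, S, U, Y} holds.

Yes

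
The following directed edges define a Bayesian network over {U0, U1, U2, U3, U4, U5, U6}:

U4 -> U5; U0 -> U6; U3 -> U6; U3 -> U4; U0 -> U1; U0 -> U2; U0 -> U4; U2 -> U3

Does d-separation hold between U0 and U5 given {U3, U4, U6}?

Yes — U0 and U5 are d-separated given {U3, U4, U6}.

We examine all 3 paths between U0 and U5:
Path 1: U0 → U6 ← U3 → U4 → U5
  U3 is a fork here and U3 is conditioned on, so the path is blocked at U3.
Path 2: U0 → U2 → U3 → U4 → U5
  U3 is a chain here and U3 is conditioned on, so the path is blocked at U3.
Path 3: U0 → U4 → U5
  U4 is a chain here and U4 is conditioned on, so the path is blocked at U4.
Every path is blocked, so U0 and U5 are d-separated given {U3, U4, U6}.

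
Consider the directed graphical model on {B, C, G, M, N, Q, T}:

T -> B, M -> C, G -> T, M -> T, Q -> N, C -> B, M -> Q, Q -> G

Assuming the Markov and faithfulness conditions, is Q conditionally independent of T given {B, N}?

No

There are 3 undirected paths between Q and T; checking each against the conditioning set {B, N}:
  1. Q → G → T — G:chain[open] ⇒ active
  2. Q ← M → C → B ← T — M:fork[open]; C:chain[open]; B:collider[open] ⇒ active
  3. Q ← M → T — M:fork[open] ⇒ active
At least one path is unblocked, so d-separation fails.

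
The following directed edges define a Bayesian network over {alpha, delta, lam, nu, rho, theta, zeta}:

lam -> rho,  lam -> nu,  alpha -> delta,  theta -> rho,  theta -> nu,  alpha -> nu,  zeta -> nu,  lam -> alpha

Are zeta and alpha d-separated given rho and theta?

We examine all 3 paths between zeta and alpha:
Path 1: zeta → nu ← lam → alpha
  nu is a collider here and neither nu nor any of its descendants is conditioned on, so the collider stays closed — the path is blocked at nu.
Path 2: zeta → nu ← theta → rho ← lam → alpha
  nu is a collider here and neither nu nor any of its descendants is conditioned on, so the collider stays closed — the path is blocked at nu.
Path 3: zeta → nu ← alpha
  nu is a collider here and neither nu nor any of its descendants is conditioned on, so the collider stays closed — the path is blocked at nu.
Since every path is blocked, d-separation holds.

Yes — zeta and alpha are d-separated given {rho, theta}.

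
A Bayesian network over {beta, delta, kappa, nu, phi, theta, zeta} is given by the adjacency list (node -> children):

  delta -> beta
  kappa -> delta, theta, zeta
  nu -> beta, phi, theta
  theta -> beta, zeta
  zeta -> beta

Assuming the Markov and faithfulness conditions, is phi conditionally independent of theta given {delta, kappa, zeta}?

No — phi and theta are not d-separated given {delta, kappa, zeta}.

There are 6 undirected paths between phi and theta; checking each against the conditioning set {delta, kappa, zeta}:
  1. phi ← nu → beta ← zeta ← kappa → theta — nu:fork[open]; beta:collider[blocks]; zeta:chain[blocks]; kappa:fork[blocks] ⇒ blocked
  2. phi ← nu → beta ← zeta ← theta — nu:fork[open]; beta:collider[blocks]; zeta:chain[blocks] ⇒ blocked
  3. phi ← nu → beta ← theta — nu:fork[open]; beta:collider[blocks] ⇒ blocked
  4. phi ← nu → beta ← delta ← kappa → zeta ← theta — nu:fork[open]; beta:collider[blocks]; delta:chain[blocks]; kappa:fork[blocks]; zeta:collider[open] ⇒ blocked
  5. phi ← nu → beta ← delta ← kappa → theta — nu:fork[open]; beta:collider[blocks]; delta:chain[blocks]; kappa:fork[blocks] ⇒ blocked
  6. phi ← nu → theta — nu:fork[open] ⇒ active
At least one path is unblocked, so d-separation fails.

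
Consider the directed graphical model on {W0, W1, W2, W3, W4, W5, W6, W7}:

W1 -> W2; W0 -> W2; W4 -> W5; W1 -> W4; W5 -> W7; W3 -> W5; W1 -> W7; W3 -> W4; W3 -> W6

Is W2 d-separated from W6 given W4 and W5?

No — W2 and W6 are not d-separated given {W4, W5}.

There are 4 undirected paths between W2 and W6; checking each against the conditioning set {W4, W5}:
  1. W2 ← W1 → W7 ← W5 ← W3 → W6 — W1:fork[open]; W7:collider[blocks]; W5:chain[blocks]; W3:fork[open] ⇒ blocked
  2. W2 ← W1 → W7 ← W5 ← W4 ← W3 → W6 — W1:fork[open]; W7:collider[blocks]; W5:chain[blocks]; W4:chain[blocks]; W3:fork[open] ⇒ blocked
  3. W2 ← W1 → W4 ← W3 → W6 — W1:fork[open]; W4:collider[open]; W3:fork[open] ⇒ active
  4. W2 ← W1 → W4 → W5 ← W3 → W6 — W1:fork[open]; W4:chain[blocks]; W5:collider[open]; W3:fork[open] ⇒ blocked
At least one path is unblocked, so d-separation fails.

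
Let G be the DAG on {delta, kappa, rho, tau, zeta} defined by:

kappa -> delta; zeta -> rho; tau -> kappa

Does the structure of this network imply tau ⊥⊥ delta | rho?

There is one path between tau and delta:
Path 1: tau → kappa → delta
  kappa is a chain and kappa is not conditioned on — no node blocks this path, so it is active.
At least one path is unblocked, so d-separation fails.

No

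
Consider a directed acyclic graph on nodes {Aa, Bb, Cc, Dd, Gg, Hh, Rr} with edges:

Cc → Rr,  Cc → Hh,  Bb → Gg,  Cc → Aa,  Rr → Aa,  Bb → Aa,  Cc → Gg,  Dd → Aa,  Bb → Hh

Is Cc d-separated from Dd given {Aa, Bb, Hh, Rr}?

No — Cc and Dd are not d-separated given {Aa, Bb, Hh, Rr}.

There are 4 undirected paths between Cc and Dd; checking each against the conditioning set {Aa, Bb, Hh, Rr}:
Path 1: Cc → Aa ← Dd
  Aa is a collider and Aa is conditioned on, which opens it — no node blocks this path, so it is active.
Path 2: Cc → Rr → Aa ← Dd
  Rr is a chain here and Rr is conditioned on, so the path is blocked at Rr.
Path 3: Cc → Hh ← Bb → Aa ← Dd
  Bb is a fork here and Bb is conditioned on, so the path is blocked at Bb.
Path 4: Cc → Gg ← Bb → Aa ← Dd
  Gg is a collider here and neither Gg nor any of its descendants is conditioned on, so the collider stays closed — the path is blocked at Gg.
At least one path is unblocked, so d-separation fails.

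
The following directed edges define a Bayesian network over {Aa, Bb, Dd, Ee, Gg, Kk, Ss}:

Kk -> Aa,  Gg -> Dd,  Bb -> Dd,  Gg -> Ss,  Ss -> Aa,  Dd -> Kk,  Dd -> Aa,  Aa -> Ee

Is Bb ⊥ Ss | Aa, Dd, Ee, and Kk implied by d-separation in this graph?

No

There are 3 undirected paths between Bb and Ss; checking each against the conditioning set {Aa, Dd, Ee, Kk}:
Path 1: Bb → Dd ← Gg → Ss
  Dd is a collider and Dd is conditioned on, which opens it; Gg is a fork and Gg is not conditioned on — no node blocks this path, so it is active.
Path 2: Bb → Dd → Kk → Aa ← Ss
  Dd is a chain here and Dd is conditioned on, so the path is blocked at Dd.
Path 3: Bb → Dd → Aa ← Ss
  Dd is a chain here and Dd is conditioned on, so the path is blocked at Dd.
At least one path is unblocked, so d-separation fails.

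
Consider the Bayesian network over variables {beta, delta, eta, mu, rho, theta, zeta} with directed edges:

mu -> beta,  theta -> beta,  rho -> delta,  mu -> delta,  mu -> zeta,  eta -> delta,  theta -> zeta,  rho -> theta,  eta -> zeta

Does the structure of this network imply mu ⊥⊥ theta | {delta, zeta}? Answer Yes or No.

No

5 paths connect mu and theta; each must be blocked for d-separation to hold:
Path 1: mu → delta ← eta → zeta ← theta
  delta is a collider and delta is conditioned on, which opens it; eta is a fork and eta is not conditioned on; zeta is a collider and zeta is conditioned on, which opens it — no node blocks this path, so it is active.
Path 2: mu → delta ← rho → theta
  delta is a collider and delta is conditioned on, which opens it; rho is a fork and rho is not conditioned on — no node blocks this path, so it is active.
Path 3: mu → beta ← theta
  beta is a collider here and neither beta nor any of its descendants is conditioned on, so the collider stays closed — the path is blocked at beta.
Path 4: mu → zeta ← theta
  zeta is a collider and zeta is conditioned on, which opens it — no node blocks this path, so it is active.
Path 5: mu → zeta ← eta → delta ← rho → theta
  zeta is a collider and zeta is conditioned on, which opens it; eta is a fork and eta is not conditioned on; delta is a collider and delta is conditioned on, which opens it; rho is a fork and rho is not conditioned on — no node blocks this path, so it is active.
At least one path is unblocked, so d-separation fails.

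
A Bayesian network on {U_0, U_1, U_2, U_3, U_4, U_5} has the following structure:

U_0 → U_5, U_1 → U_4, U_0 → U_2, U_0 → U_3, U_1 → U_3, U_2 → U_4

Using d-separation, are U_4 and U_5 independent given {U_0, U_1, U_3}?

There are 2 undirected paths between U_4 and U_5; checking each against the conditioning set {U_0, U_1, U_3}:
Path 1: U_4 ← U_2 ← U_0 → U_5
  U_0 is a fork here and U_0 is conditioned on, so the path is blocked at U_0.
Path 2: U_4 ← U_1 → U_3 ← U_0 → U_5
  U_1 is a fork here and U_1 is conditioned on, so the path is blocked at U_1.
Every path is blocked, so U_4 and U_5 are d-separated given {U_0, U_1, U_3}.

Yes — U_4 and U_5 are d-separated given {U_0, U_1, U_3}.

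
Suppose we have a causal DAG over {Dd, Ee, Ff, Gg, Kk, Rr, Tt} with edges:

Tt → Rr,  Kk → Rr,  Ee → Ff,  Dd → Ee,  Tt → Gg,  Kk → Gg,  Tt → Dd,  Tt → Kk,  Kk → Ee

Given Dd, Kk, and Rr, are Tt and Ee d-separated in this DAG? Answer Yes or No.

There are 4 undirected paths between Tt and Ee; checking each against the conditioning set {Dd, Kk, Rr}:
  1. Tt → Kk → Ee — Kk:chain[blocks] ⇒ blocked
  2. Tt → Rr ← Kk → Ee — Rr:collider[open]; Kk:fork[blocks] ⇒ blocked
  3. Tt → Dd → Ee — Dd:chain[blocks] ⇒ blocked
  4. Tt → Gg ← Kk → Ee — Gg:collider[blocks]; Kk:fork[blocks] ⇒ blocked
Since every path is blocked, d-separation holds.

Yes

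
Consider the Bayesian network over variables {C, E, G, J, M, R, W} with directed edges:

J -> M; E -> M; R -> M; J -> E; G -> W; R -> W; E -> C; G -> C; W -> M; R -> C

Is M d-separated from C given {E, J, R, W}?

Yes

6 paths connect M and C; each must be blocked for d-separation to hold:
Path 1: M ← R → W ← G → C
  R is a fork here and R is conditioned on, so the path is blocked at R.
Path 2: M ← R → C
  R is a fork here and R is conditioned on, so the path is blocked at R.
Path 3: M ← J → E → C
  J is a fork here and J is conditioned on, so the path is blocked at J.
Path 4: M ← W ← R → C
  W is a chain here and W is conditioned on, so the path is blocked at W.
Path 5: M ← W ← G → C
  W is a chain here and W is conditioned on, so the path is blocked at W.
Path 6: M ← E → C
  E is a fork here and E is conditioned on, so the path is blocked at E.
All paths are blocked; M ⊥ C | {E, J, R, W} holds.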